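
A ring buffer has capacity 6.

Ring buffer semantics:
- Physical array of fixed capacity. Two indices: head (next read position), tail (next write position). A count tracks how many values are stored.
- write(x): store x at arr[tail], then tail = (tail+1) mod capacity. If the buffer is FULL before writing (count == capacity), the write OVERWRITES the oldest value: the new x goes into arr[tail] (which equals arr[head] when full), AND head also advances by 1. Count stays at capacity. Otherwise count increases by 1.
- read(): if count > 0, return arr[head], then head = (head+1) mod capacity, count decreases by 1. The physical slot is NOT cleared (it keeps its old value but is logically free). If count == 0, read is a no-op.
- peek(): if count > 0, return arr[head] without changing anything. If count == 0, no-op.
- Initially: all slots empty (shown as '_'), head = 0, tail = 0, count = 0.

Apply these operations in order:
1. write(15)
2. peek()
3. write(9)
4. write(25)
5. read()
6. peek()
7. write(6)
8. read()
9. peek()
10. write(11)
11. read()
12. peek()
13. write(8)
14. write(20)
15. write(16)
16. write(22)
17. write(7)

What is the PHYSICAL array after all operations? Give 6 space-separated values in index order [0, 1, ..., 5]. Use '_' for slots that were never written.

Answer: 20 16 22 7 11 8

Derivation:
After op 1 (write(15)): arr=[15 _ _ _ _ _] head=0 tail=1 count=1
After op 2 (peek()): arr=[15 _ _ _ _ _] head=0 tail=1 count=1
After op 3 (write(9)): arr=[15 9 _ _ _ _] head=0 tail=2 count=2
After op 4 (write(25)): arr=[15 9 25 _ _ _] head=0 tail=3 count=3
After op 5 (read()): arr=[15 9 25 _ _ _] head=1 tail=3 count=2
After op 6 (peek()): arr=[15 9 25 _ _ _] head=1 tail=3 count=2
After op 7 (write(6)): arr=[15 9 25 6 _ _] head=1 tail=4 count=3
After op 8 (read()): arr=[15 9 25 6 _ _] head=2 tail=4 count=2
After op 9 (peek()): arr=[15 9 25 6 _ _] head=2 tail=4 count=2
After op 10 (write(11)): arr=[15 9 25 6 11 _] head=2 tail=5 count=3
After op 11 (read()): arr=[15 9 25 6 11 _] head=3 tail=5 count=2
After op 12 (peek()): arr=[15 9 25 6 11 _] head=3 tail=5 count=2
After op 13 (write(8)): arr=[15 9 25 6 11 8] head=3 tail=0 count=3
After op 14 (write(20)): arr=[20 9 25 6 11 8] head=3 tail=1 count=4
After op 15 (write(16)): arr=[20 16 25 6 11 8] head=3 tail=2 count=5
After op 16 (write(22)): arr=[20 16 22 6 11 8] head=3 tail=3 count=6
After op 17 (write(7)): arr=[20 16 22 7 11 8] head=4 tail=4 count=6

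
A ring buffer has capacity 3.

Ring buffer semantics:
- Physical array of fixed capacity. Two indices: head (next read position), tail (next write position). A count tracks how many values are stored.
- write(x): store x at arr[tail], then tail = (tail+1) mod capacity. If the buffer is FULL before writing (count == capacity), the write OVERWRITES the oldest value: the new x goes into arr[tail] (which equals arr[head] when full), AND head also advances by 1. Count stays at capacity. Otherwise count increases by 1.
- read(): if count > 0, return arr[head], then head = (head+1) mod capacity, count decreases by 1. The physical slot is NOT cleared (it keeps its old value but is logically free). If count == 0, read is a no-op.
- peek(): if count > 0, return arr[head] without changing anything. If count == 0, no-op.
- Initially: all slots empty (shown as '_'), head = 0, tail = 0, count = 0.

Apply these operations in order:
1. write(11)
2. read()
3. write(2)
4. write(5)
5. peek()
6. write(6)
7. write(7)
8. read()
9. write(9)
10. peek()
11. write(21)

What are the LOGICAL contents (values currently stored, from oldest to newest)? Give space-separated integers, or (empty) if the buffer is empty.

Answer: 7 9 21

Derivation:
After op 1 (write(11)): arr=[11 _ _] head=0 tail=1 count=1
After op 2 (read()): arr=[11 _ _] head=1 tail=1 count=0
After op 3 (write(2)): arr=[11 2 _] head=1 tail=2 count=1
After op 4 (write(5)): arr=[11 2 5] head=1 tail=0 count=2
After op 5 (peek()): arr=[11 2 5] head=1 tail=0 count=2
After op 6 (write(6)): arr=[6 2 5] head=1 tail=1 count=3
After op 7 (write(7)): arr=[6 7 5] head=2 tail=2 count=3
After op 8 (read()): arr=[6 7 5] head=0 tail=2 count=2
After op 9 (write(9)): arr=[6 7 9] head=0 tail=0 count=3
After op 10 (peek()): arr=[6 7 9] head=0 tail=0 count=3
After op 11 (write(21)): arr=[21 7 9] head=1 tail=1 count=3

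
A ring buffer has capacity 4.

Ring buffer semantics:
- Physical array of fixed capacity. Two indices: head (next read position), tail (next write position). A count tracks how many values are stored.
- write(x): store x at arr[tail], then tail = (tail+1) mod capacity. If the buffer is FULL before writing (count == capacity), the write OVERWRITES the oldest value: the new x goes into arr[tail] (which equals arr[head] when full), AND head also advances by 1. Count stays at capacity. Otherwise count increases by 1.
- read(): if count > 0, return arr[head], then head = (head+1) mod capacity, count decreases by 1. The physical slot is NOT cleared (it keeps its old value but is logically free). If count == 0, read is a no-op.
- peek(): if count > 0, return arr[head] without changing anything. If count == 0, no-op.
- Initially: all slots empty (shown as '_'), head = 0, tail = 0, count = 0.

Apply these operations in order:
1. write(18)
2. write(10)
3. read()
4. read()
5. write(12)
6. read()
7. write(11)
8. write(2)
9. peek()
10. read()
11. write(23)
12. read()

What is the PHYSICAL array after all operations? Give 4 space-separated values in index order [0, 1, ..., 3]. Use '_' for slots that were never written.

After op 1 (write(18)): arr=[18 _ _ _] head=0 tail=1 count=1
After op 2 (write(10)): arr=[18 10 _ _] head=0 tail=2 count=2
After op 3 (read()): arr=[18 10 _ _] head=1 tail=2 count=1
After op 4 (read()): arr=[18 10 _ _] head=2 tail=2 count=0
After op 5 (write(12)): arr=[18 10 12 _] head=2 tail=3 count=1
After op 6 (read()): arr=[18 10 12 _] head=3 tail=3 count=0
After op 7 (write(11)): arr=[18 10 12 11] head=3 tail=0 count=1
After op 8 (write(2)): arr=[2 10 12 11] head=3 tail=1 count=2
After op 9 (peek()): arr=[2 10 12 11] head=3 tail=1 count=2
After op 10 (read()): arr=[2 10 12 11] head=0 tail=1 count=1
After op 11 (write(23)): arr=[2 23 12 11] head=0 tail=2 count=2
After op 12 (read()): arr=[2 23 12 11] head=1 tail=2 count=1

Answer: 2 23 12 11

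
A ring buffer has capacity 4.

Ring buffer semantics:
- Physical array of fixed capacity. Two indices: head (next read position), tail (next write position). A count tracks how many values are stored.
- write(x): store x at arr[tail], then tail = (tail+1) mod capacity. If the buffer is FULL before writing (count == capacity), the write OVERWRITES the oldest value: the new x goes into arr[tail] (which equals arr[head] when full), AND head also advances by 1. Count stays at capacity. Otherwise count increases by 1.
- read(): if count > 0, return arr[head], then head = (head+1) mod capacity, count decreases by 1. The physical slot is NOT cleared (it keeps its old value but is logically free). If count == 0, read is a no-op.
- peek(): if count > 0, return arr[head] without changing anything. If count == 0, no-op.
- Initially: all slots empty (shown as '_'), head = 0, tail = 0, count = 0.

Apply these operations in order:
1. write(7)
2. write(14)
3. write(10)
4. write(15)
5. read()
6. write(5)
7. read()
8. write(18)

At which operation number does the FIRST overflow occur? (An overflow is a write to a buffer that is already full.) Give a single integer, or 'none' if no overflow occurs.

After op 1 (write(7)): arr=[7 _ _ _] head=0 tail=1 count=1
After op 2 (write(14)): arr=[7 14 _ _] head=0 tail=2 count=2
After op 3 (write(10)): arr=[7 14 10 _] head=0 tail=3 count=3
After op 4 (write(15)): arr=[7 14 10 15] head=0 tail=0 count=4
After op 5 (read()): arr=[7 14 10 15] head=1 tail=0 count=3
After op 6 (write(5)): arr=[5 14 10 15] head=1 tail=1 count=4
After op 7 (read()): arr=[5 14 10 15] head=2 tail=1 count=3
After op 8 (write(18)): arr=[5 18 10 15] head=2 tail=2 count=4

Answer: none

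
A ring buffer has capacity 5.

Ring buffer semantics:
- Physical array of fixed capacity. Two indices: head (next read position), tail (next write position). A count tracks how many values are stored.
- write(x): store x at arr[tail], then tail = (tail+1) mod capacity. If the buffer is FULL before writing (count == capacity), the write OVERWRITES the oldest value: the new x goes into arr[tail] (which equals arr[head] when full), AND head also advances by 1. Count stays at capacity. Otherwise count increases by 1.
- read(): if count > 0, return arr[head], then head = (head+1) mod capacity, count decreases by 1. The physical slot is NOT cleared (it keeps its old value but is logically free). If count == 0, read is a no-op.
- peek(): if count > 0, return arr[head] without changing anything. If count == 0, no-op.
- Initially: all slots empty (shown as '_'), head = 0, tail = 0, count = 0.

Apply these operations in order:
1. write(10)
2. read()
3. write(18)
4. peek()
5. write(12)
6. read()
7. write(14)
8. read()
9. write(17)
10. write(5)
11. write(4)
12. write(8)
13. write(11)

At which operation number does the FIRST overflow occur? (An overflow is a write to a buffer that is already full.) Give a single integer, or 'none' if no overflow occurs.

After op 1 (write(10)): arr=[10 _ _ _ _] head=0 tail=1 count=1
After op 2 (read()): arr=[10 _ _ _ _] head=1 tail=1 count=0
After op 3 (write(18)): arr=[10 18 _ _ _] head=1 tail=2 count=1
After op 4 (peek()): arr=[10 18 _ _ _] head=1 tail=2 count=1
After op 5 (write(12)): arr=[10 18 12 _ _] head=1 tail=3 count=2
After op 6 (read()): arr=[10 18 12 _ _] head=2 tail=3 count=1
After op 7 (write(14)): arr=[10 18 12 14 _] head=2 tail=4 count=2
After op 8 (read()): arr=[10 18 12 14 _] head=3 tail=4 count=1
After op 9 (write(17)): arr=[10 18 12 14 17] head=3 tail=0 count=2
After op 10 (write(5)): arr=[5 18 12 14 17] head=3 tail=1 count=3
After op 11 (write(4)): arr=[5 4 12 14 17] head=3 tail=2 count=4
After op 12 (write(8)): arr=[5 4 8 14 17] head=3 tail=3 count=5
After op 13 (write(11)): arr=[5 4 8 11 17] head=4 tail=4 count=5

Answer: 13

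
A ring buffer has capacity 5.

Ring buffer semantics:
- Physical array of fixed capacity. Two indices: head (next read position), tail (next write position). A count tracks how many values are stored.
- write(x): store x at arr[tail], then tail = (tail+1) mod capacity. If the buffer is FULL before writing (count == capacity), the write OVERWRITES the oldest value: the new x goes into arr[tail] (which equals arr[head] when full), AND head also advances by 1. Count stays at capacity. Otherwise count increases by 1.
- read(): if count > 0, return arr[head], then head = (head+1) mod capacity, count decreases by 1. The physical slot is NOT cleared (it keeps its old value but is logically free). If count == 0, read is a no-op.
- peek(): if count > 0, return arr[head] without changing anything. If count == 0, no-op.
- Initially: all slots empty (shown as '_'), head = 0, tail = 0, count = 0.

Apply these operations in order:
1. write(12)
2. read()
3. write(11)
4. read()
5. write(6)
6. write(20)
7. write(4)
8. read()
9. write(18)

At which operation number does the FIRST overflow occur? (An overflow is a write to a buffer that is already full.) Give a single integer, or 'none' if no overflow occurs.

Answer: none

Derivation:
After op 1 (write(12)): arr=[12 _ _ _ _] head=0 tail=1 count=1
After op 2 (read()): arr=[12 _ _ _ _] head=1 tail=1 count=0
After op 3 (write(11)): arr=[12 11 _ _ _] head=1 tail=2 count=1
After op 4 (read()): arr=[12 11 _ _ _] head=2 tail=2 count=0
After op 5 (write(6)): arr=[12 11 6 _ _] head=2 tail=3 count=1
After op 6 (write(20)): arr=[12 11 6 20 _] head=2 tail=4 count=2
After op 7 (write(4)): arr=[12 11 6 20 4] head=2 tail=0 count=3
After op 8 (read()): arr=[12 11 6 20 4] head=3 tail=0 count=2
After op 9 (write(18)): arr=[18 11 6 20 4] head=3 tail=1 count=3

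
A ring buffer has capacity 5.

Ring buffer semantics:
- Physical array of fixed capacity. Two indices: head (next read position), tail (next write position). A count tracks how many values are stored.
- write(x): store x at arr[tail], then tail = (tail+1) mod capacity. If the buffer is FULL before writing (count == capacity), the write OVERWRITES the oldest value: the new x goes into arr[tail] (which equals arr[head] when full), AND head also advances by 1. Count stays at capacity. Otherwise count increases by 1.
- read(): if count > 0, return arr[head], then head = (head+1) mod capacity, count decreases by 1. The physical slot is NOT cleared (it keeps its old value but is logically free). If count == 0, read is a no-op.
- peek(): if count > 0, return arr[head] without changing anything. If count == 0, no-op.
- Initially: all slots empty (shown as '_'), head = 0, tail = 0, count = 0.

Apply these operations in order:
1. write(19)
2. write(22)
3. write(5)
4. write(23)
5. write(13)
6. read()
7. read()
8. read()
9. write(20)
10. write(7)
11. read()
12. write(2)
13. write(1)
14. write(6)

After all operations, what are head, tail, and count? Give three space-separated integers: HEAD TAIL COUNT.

Answer: 0 0 5

Derivation:
After op 1 (write(19)): arr=[19 _ _ _ _] head=0 tail=1 count=1
After op 2 (write(22)): arr=[19 22 _ _ _] head=0 tail=2 count=2
After op 3 (write(5)): arr=[19 22 5 _ _] head=0 tail=3 count=3
After op 4 (write(23)): arr=[19 22 5 23 _] head=0 tail=4 count=4
After op 5 (write(13)): arr=[19 22 5 23 13] head=0 tail=0 count=5
After op 6 (read()): arr=[19 22 5 23 13] head=1 tail=0 count=4
After op 7 (read()): arr=[19 22 5 23 13] head=2 tail=0 count=3
After op 8 (read()): arr=[19 22 5 23 13] head=3 tail=0 count=2
After op 9 (write(20)): arr=[20 22 5 23 13] head=3 tail=1 count=3
After op 10 (write(7)): arr=[20 7 5 23 13] head=3 tail=2 count=4
After op 11 (read()): arr=[20 7 5 23 13] head=4 tail=2 count=3
After op 12 (write(2)): arr=[20 7 2 23 13] head=4 tail=3 count=4
After op 13 (write(1)): arr=[20 7 2 1 13] head=4 tail=4 count=5
After op 14 (write(6)): arr=[20 7 2 1 6] head=0 tail=0 count=5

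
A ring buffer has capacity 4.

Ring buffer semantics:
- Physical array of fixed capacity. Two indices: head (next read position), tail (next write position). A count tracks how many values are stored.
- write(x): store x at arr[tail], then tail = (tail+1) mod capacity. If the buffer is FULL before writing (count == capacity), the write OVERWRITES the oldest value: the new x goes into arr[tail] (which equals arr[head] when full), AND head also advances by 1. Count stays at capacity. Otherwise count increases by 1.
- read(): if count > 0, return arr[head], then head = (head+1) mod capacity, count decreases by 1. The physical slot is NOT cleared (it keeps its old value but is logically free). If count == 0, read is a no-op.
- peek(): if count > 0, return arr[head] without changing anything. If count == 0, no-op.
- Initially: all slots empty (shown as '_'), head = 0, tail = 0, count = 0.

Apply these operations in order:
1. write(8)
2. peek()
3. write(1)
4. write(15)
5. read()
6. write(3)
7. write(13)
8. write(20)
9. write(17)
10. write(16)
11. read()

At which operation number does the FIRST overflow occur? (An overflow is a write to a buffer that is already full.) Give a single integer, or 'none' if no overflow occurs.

Answer: 8

Derivation:
After op 1 (write(8)): arr=[8 _ _ _] head=0 tail=1 count=1
After op 2 (peek()): arr=[8 _ _ _] head=0 tail=1 count=1
After op 3 (write(1)): arr=[8 1 _ _] head=0 tail=2 count=2
After op 4 (write(15)): arr=[8 1 15 _] head=0 tail=3 count=3
After op 5 (read()): arr=[8 1 15 _] head=1 tail=3 count=2
After op 6 (write(3)): arr=[8 1 15 3] head=1 tail=0 count=3
After op 7 (write(13)): arr=[13 1 15 3] head=1 tail=1 count=4
After op 8 (write(20)): arr=[13 20 15 3] head=2 tail=2 count=4
After op 9 (write(17)): arr=[13 20 17 3] head=3 tail=3 count=4
After op 10 (write(16)): arr=[13 20 17 16] head=0 tail=0 count=4
After op 11 (read()): arr=[13 20 17 16] head=1 tail=0 count=3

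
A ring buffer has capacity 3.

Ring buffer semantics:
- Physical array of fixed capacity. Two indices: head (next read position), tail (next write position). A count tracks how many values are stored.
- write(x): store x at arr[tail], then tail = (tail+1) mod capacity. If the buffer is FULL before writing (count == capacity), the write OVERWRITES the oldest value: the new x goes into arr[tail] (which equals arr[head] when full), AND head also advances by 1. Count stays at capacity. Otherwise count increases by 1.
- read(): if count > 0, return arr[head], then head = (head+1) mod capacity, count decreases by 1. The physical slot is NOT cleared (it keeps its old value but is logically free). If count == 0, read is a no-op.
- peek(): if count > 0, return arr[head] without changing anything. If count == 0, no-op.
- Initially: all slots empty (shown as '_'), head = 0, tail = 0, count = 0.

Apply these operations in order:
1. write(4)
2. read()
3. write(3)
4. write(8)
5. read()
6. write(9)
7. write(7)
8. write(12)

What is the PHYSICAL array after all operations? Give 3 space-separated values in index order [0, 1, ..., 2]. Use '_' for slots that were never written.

After op 1 (write(4)): arr=[4 _ _] head=0 tail=1 count=1
After op 2 (read()): arr=[4 _ _] head=1 tail=1 count=0
After op 3 (write(3)): arr=[4 3 _] head=1 tail=2 count=1
After op 4 (write(8)): arr=[4 3 8] head=1 tail=0 count=2
After op 5 (read()): arr=[4 3 8] head=2 tail=0 count=1
After op 6 (write(9)): arr=[9 3 8] head=2 tail=1 count=2
After op 7 (write(7)): arr=[9 7 8] head=2 tail=2 count=3
After op 8 (write(12)): arr=[9 7 12] head=0 tail=0 count=3

Answer: 9 7 12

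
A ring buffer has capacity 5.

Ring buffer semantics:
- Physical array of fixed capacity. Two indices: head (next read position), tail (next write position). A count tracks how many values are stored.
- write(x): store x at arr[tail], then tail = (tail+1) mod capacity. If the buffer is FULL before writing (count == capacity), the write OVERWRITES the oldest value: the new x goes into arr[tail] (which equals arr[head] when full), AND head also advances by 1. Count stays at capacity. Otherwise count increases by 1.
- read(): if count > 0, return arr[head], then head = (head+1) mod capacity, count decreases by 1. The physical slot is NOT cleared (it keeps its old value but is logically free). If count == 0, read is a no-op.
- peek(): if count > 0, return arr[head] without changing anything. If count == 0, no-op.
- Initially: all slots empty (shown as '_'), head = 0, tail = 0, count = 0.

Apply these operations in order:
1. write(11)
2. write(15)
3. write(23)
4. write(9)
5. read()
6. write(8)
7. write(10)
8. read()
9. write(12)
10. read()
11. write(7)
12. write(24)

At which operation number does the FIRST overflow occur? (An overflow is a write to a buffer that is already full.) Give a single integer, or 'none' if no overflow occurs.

After op 1 (write(11)): arr=[11 _ _ _ _] head=0 tail=1 count=1
After op 2 (write(15)): arr=[11 15 _ _ _] head=0 tail=2 count=2
After op 3 (write(23)): arr=[11 15 23 _ _] head=0 tail=3 count=3
After op 4 (write(9)): arr=[11 15 23 9 _] head=0 tail=4 count=4
After op 5 (read()): arr=[11 15 23 9 _] head=1 tail=4 count=3
After op 6 (write(8)): arr=[11 15 23 9 8] head=1 tail=0 count=4
After op 7 (write(10)): arr=[10 15 23 9 8] head=1 tail=1 count=5
After op 8 (read()): arr=[10 15 23 9 8] head=2 tail=1 count=4
After op 9 (write(12)): arr=[10 12 23 9 8] head=2 tail=2 count=5
After op 10 (read()): arr=[10 12 23 9 8] head=3 tail=2 count=4
After op 11 (write(7)): arr=[10 12 7 9 8] head=3 tail=3 count=5
After op 12 (write(24)): arr=[10 12 7 24 8] head=4 tail=4 count=5

Answer: 12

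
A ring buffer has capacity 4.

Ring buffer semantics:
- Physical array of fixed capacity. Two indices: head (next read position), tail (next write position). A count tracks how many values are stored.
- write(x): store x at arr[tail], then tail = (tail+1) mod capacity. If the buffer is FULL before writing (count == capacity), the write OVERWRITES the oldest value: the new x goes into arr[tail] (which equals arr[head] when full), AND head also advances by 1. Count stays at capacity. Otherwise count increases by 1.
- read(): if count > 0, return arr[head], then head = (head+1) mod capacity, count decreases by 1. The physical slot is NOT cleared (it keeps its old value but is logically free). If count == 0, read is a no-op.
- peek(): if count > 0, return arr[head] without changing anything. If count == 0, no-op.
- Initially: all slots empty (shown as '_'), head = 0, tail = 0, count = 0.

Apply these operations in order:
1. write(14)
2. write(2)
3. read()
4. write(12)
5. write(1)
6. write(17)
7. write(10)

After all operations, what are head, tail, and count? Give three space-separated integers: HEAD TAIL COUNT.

Answer: 2 2 4

Derivation:
After op 1 (write(14)): arr=[14 _ _ _] head=0 tail=1 count=1
After op 2 (write(2)): arr=[14 2 _ _] head=0 tail=2 count=2
After op 3 (read()): arr=[14 2 _ _] head=1 tail=2 count=1
After op 4 (write(12)): arr=[14 2 12 _] head=1 tail=3 count=2
After op 5 (write(1)): arr=[14 2 12 1] head=1 tail=0 count=3
After op 6 (write(17)): arr=[17 2 12 1] head=1 tail=1 count=4
After op 7 (write(10)): arr=[17 10 12 1] head=2 tail=2 count=4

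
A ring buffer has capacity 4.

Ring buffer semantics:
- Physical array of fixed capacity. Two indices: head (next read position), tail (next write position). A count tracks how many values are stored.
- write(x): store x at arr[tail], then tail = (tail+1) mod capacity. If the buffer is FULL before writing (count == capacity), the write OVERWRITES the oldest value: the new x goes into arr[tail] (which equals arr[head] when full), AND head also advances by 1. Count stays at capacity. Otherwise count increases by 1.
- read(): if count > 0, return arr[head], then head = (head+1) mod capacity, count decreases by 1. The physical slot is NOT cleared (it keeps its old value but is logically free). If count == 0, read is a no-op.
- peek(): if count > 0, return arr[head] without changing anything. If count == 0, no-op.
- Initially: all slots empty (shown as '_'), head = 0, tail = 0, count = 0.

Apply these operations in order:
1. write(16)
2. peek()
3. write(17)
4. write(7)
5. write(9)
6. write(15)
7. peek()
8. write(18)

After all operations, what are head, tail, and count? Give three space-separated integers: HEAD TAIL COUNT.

After op 1 (write(16)): arr=[16 _ _ _] head=0 tail=1 count=1
After op 2 (peek()): arr=[16 _ _ _] head=0 tail=1 count=1
After op 3 (write(17)): arr=[16 17 _ _] head=0 tail=2 count=2
After op 4 (write(7)): arr=[16 17 7 _] head=0 tail=3 count=3
After op 5 (write(9)): arr=[16 17 7 9] head=0 tail=0 count=4
After op 6 (write(15)): arr=[15 17 7 9] head=1 tail=1 count=4
After op 7 (peek()): arr=[15 17 7 9] head=1 tail=1 count=4
After op 8 (write(18)): arr=[15 18 7 9] head=2 tail=2 count=4

Answer: 2 2 4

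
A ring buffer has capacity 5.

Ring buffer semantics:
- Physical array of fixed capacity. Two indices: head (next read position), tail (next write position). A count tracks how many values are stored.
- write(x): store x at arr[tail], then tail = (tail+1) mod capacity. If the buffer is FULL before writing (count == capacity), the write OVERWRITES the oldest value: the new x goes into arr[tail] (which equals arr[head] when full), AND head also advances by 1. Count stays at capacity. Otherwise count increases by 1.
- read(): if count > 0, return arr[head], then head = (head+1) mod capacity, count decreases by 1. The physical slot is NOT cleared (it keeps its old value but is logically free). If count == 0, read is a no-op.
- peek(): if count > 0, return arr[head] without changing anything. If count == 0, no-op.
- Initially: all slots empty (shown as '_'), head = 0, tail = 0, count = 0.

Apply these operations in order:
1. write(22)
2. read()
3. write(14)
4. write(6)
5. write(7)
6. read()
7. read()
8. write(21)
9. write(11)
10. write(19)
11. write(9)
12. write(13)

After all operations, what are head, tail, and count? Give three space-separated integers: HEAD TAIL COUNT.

Answer: 4 4 5

Derivation:
After op 1 (write(22)): arr=[22 _ _ _ _] head=0 tail=1 count=1
After op 2 (read()): arr=[22 _ _ _ _] head=1 tail=1 count=0
After op 3 (write(14)): arr=[22 14 _ _ _] head=1 tail=2 count=1
After op 4 (write(6)): arr=[22 14 6 _ _] head=1 tail=3 count=2
After op 5 (write(7)): arr=[22 14 6 7 _] head=1 tail=4 count=3
After op 6 (read()): arr=[22 14 6 7 _] head=2 tail=4 count=2
After op 7 (read()): arr=[22 14 6 7 _] head=3 tail=4 count=1
After op 8 (write(21)): arr=[22 14 6 7 21] head=3 tail=0 count=2
After op 9 (write(11)): arr=[11 14 6 7 21] head=3 tail=1 count=3
After op 10 (write(19)): arr=[11 19 6 7 21] head=3 tail=2 count=4
After op 11 (write(9)): arr=[11 19 9 7 21] head=3 tail=3 count=5
After op 12 (write(13)): arr=[11 19 9 13 21] head=4 tail=4 count=5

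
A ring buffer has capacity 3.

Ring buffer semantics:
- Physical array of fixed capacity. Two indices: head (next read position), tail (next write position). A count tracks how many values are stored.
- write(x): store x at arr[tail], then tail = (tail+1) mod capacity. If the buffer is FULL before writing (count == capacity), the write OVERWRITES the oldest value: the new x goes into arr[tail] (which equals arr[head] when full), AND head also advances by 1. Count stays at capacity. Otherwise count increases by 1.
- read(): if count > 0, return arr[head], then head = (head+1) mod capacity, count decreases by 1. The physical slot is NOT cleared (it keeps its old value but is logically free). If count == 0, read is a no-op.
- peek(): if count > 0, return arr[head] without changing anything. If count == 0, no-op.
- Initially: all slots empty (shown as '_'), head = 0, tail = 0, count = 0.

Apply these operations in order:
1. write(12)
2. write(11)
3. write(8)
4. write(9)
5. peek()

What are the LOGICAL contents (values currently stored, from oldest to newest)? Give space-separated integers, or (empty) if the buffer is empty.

Answer: 11 8 9

Derivation:
After op 1 (write(12)): arr=[12 _ _] head=0 tail=1 count=1
After op 2 (write(11)): arr=[12 11 _] head=0 tail=2 count=2
After op 3 (write(8)): arr=[12 11 8] head=0 tail=0 count=3
After op 4 (write(9)): arr=[9 11 8] head=1 tail=1 count=3
After op 5 (peek()): arr=[9 11 8] head=1 tail=1 count=3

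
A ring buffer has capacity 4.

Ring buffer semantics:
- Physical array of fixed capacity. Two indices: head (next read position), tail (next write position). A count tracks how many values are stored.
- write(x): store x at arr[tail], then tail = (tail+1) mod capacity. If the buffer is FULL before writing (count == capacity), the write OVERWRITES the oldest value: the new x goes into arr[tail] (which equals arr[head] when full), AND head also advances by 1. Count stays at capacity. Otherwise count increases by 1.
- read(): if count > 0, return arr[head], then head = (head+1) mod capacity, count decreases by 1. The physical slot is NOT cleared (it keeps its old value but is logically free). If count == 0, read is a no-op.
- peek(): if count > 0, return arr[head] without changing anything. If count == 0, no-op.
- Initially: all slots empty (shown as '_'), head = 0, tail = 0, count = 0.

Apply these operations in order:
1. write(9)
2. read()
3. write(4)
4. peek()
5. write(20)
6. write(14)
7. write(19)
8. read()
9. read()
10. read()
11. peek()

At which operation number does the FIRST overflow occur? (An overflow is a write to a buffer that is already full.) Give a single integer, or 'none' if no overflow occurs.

After op 1 (write(9)): arr=[9 _ _ _] head=0 tail=1 count=1
After op 2 (read()): arr=[9 _ _ _] head=1 tail=1 count=0
After op 3 (write(4)): arr=[9 4 _ _] head=1 tail=2 count=1
After op 4 (peek()): arr=[9 4 _ _] head=1 tail=2 count=1
After op 5 (write(20)): arr=[9 4 20 _] head=1 tail=3 count=2
After op 6 (write(14)): arr=[9 4 20 14] head=1 tail=0 count=3
After op 7 (write(19)): arr=[19 4 20 14] head=1 tail=1 count=4
After op 8 (read()): arr=[19 4 20 14] head=2 tail=1 count=3
After op 9 (read()): arr=[19 4 20 14] head=3 tail=1 count=2
After op 10 (read()): arr=[19 4 20 14] head=0 tail=1 count=1
After op 11 (peek()): arr=[19 4 20 14] head=0 tail=1 count=1

Answer: none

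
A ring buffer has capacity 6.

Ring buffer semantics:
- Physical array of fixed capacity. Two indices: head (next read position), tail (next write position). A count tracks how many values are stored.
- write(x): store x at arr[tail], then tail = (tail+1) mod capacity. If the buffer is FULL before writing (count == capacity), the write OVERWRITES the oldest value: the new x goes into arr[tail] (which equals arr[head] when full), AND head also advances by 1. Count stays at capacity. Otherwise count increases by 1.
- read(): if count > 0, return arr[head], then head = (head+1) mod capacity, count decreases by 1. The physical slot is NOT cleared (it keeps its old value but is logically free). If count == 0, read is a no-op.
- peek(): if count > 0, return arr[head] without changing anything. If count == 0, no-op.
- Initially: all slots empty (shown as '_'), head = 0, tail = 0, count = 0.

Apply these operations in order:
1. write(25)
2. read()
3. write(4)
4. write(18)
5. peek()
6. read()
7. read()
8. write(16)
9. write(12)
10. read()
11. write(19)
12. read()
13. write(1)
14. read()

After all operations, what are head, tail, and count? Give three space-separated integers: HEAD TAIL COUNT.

Answer: 0 1 1

Derivation:
After op 1 (write(25)): arr=[25 _ _ _ _ _] head=0 tail=1 count=1
After op 2 (read()): arr=[25 _ _ _ _ _] head=1 tail=1 count=0
After op 3 (write(4)): arr=[25 4 _ _ _ _] head=1 tail=2 count=1
After op 4 (write(18)): arr=[25 4 18 _ _ _] head=1 tail=3 count=2
After op 5 (peek()): arr=[25 4 18 _ _ _] head=1 tail=3 count=2
After op 6 (read()): arr=[25 4 18 _ _ _] head=2 tail=3 count=1
After op 7 (read()): arr=[25 4 18 _ _ _] head=3 tail=3 count=0
After op 8 (write(16)): arr=[25 4 18 16 _ _] head=3 tail=4 count=1
After op 9 (write(12)): arr=[25 4 18 16 12 _] head=3 tail=5 count=2
After op 10 (read()): arr=[25 4 18 16 12 _] head=4 tail=5 count=1
After op 11 (write(19)): arr=[25 4 18 16 12 19] head=4 tail=0 count=2
After op 12 (read()): arr=[25 4 18 16 12 19] head=5 tail=0 count=1
After op 13 (write(1)): arr=[1 4 18 16 12 19] head=5 tail=1 count=2
After op 14 (read()): arr=[1 4 18 16 12 19] head=0 tail=1 count=1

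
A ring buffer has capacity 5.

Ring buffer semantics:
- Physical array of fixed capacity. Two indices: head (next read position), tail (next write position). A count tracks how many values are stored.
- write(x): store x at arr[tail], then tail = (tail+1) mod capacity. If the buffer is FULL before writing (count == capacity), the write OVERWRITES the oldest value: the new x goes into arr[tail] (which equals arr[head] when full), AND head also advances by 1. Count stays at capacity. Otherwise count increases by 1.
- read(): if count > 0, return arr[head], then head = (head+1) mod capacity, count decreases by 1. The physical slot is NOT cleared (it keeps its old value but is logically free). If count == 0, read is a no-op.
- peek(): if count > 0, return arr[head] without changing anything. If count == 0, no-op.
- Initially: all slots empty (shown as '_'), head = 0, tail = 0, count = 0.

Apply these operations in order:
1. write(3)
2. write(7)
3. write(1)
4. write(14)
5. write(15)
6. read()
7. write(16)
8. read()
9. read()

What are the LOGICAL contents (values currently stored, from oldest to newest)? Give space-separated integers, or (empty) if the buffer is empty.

Answer: 14 15 16

Derivation:
After op 1 (write(3)): arr=[3 _ _ _ _] head=0 tail=1 count=1
After op 2 (write(7)): arr=[3 7 _ _ _] head=0 tail=2 count=2
After op 3 (write(1)): arr=[3 7 1 _ _] head=0 tail=3 count=3
After op 4 (write(14)): arr=[3 7 1 14 _] head=0 tail=4 count=4
After op 5 (write(15)): arr=[3 7 1 14 15] head=0 tail=0 count=5
After op 6 (read()): arr=[3 7 1 14 15] head=1 tail=0 count=4
After op 7 (write(16)): arr=[16 7 1 14 15] head=1 tail=1 count=5
After op 8 (read()): arr=[16 7 1 14 15] head=2 tail=1 count=4
After op 9 (read()): arr=[16 7 1 14 15] head=3 tail=1 count=3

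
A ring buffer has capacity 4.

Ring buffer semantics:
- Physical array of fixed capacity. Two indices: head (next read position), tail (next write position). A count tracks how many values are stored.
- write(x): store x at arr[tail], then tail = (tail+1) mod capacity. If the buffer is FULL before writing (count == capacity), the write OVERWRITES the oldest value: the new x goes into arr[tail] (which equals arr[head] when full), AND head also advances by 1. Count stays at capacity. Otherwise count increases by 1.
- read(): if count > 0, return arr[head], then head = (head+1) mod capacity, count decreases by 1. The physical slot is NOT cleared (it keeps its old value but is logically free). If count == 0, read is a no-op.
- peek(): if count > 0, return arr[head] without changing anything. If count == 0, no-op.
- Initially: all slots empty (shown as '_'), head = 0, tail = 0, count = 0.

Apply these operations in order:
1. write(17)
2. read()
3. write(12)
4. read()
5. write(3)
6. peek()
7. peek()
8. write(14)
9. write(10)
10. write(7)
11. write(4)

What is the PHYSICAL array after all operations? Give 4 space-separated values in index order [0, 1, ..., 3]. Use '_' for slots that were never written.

After op 1 (write(17)): arr=[17 _ _ _] head=0 tail=1 count=1
After op 2 (read()): arr=[17 _ _ _] head=1 tail=1 count=0
After op 3 (write(12)): arr=[17 12 _ _] head=1 tail=2 count=1
After op 4 (read()): arr=[17 12 _ _] head=2 tail=2 count=0
After op 5 (write(3)): arr=[17 12 3 _] head=2 tail=3 count=1
After op 6 (peek()): arr=[17 12 3 _] head=2 tail=3 count=1
After op 7 (peek()): arr=[17 12 3 _] head=2 tail=3 count=1
After op 8 (write(14)): arr=[17 12 3 14] head=2 tail=0 count=2
After op 9 (write(10)): arr=[10 12 3 14] head=2 tail=1 count=3
After op 10 (write(7)): arr=[10 7 3 14] head=2 tail=2 count=4
After op 11 (write(4)): arr=[10 7 4 14] head=3 tail=3 count=4

Answer: 10 7 4 14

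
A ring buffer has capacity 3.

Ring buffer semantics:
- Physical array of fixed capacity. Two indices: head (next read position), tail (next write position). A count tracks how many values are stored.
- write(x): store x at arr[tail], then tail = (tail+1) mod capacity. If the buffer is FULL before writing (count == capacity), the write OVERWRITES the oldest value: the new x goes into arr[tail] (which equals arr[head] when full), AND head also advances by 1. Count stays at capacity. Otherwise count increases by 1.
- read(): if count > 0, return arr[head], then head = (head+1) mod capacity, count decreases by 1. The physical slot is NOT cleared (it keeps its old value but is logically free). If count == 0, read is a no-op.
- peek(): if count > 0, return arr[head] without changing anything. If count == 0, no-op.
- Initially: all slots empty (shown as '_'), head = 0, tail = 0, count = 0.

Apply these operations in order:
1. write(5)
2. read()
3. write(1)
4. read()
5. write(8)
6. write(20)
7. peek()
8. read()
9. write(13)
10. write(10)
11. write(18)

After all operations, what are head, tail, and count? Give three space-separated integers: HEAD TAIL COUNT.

After op 1 (write(5)): arr=[5 _ _] head=0 tail=1 count=1
After op 2 (read()): arr=[5 _ _] head=1 tail=1 count=0
After op 3 (write(1)): arr=[5 1 _] head=1 tail=2 count=1
After op 4 (read()): arr=[5 1 _] head=2 tail=2 count=0
After op 5 (write(8)): arr=[5 1 8] head=2 tail=0 count=1
After op 6 (write(20)): arr=[20 1 8] head=2 tail=1 count=2
After op 7 (peek()): arr=[20 1 8] head=2 tail=1 count=2
After op 8 (read()): arr=[20 1 8] head=0 tail=1 count=1
After op 9 (write(13)): arr=[20 13 8] head=0 tail=2 count=2
After op 10 (write(10)): arr=[20 13 10] head=0 tail=0 count=3
After op 11 (write(18)): arr=[18 13 10] head=1 tail=1 count=3

Answer: 1 1 3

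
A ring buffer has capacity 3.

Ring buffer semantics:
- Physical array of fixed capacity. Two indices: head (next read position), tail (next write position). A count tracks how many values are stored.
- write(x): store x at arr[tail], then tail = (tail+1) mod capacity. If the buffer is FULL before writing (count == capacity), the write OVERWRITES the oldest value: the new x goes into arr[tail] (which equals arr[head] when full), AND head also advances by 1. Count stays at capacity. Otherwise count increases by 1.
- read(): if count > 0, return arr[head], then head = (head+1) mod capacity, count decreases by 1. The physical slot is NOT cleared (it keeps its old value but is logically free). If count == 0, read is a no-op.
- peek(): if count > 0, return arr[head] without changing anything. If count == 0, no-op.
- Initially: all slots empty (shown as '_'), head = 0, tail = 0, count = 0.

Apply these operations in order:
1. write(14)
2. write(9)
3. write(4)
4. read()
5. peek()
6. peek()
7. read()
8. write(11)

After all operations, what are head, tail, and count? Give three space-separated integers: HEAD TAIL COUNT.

After op 1 (write(14)): arr=[14 _ _] head=0 tail=1 count=1
After op 2 (write(9)): arr=[14 9 _] head=0 tail=2 count=2
After op 3 (write(4)): arr=[14 9 4] head=0 tail=0 count=3
After op 4 (read()): arr=[14 9 4] head=1 tail=0 count=2
After op 5 (peek()): arr=[14 9 4] head=1 tail=0 count=2
After op 6 (peek()): arr=[14 9 4] head=1 tail=0 count=2
After op 7 (read()): arr=[14 9 4] head=2 tail=0 count=1
After op 8 (write(11)): arr=[11 9 4] head=2 tail=1 count=2

Answer: 2 1 2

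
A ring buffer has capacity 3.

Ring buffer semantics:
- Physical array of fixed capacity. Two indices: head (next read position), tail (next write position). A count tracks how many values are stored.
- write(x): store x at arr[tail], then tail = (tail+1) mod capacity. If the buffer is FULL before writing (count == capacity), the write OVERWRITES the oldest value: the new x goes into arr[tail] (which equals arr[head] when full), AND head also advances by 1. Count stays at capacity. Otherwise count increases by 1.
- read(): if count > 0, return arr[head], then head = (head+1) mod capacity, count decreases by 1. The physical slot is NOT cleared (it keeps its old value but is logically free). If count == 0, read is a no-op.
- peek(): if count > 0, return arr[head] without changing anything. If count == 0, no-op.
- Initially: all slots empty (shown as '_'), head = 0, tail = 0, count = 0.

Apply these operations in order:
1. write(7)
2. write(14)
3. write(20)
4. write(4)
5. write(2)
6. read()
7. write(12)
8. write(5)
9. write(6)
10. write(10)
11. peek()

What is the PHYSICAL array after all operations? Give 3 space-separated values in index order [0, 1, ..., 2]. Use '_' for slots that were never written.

After op 1 (write(7)): arr=[7 _ _] head=0 tail=1 count=1
After op 2 (write(14)): arr=[7 14 _] head=0 tail=2 count=2
After op 3 (write(20)): arr=[7 14 20] head=0 tail=0 count=3
After op 4 (write(4)): arr=[4 14 20] head=1 tail=1 count=3
After op 5 (write(2)): arr=[4 2 20] head=2 tail=2 count=3
After op 6 (read()): arr=[4 2 20] head=0 tail=2 count=2
After op 7 (write(12)): arr=[4 2 12] head=0 tail=0 count=3
After op 8 (write(5)): arr=[5 2 12] head=1 tail=1 count=3
After op 9 (write(6)): arr=[5 6 12] head=2 tail=2 count=3
After op 10 (write(10)): arr=[5 6 10] head=0 tail=0 count=3
After op 11 (peek()): arr=[5 6 10] head=0 tail=0 count=3

Answer: 5 6 10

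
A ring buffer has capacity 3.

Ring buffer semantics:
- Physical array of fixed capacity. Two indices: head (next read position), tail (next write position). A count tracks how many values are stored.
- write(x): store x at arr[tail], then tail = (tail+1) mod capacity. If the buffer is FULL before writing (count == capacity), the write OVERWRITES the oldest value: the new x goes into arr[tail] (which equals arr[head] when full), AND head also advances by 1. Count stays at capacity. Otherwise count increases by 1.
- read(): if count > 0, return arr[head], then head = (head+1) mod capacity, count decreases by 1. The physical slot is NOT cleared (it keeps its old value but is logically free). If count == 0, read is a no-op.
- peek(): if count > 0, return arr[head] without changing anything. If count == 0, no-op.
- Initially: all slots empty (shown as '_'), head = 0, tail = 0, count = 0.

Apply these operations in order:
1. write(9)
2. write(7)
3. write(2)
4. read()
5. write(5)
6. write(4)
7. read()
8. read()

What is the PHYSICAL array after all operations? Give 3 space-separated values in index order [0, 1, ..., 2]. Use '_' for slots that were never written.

Answer: 5 4 2

Derivation:
After op 1 (write(9)): arr=[9 _ _] head=0 tail=1 count=1
After op 2 (write(7)): arr=[9 7 _] head=0 tail=2 count=2
After op 3 (write(2)): arr=[9 7 2] head=0 tail=0 count=3
After op 4 (read()): arr=[9 7 2] head=1 tail=0 count=2
After op 5 (write(5)): arr=[5 7 2] head=1 tail=1 count=3
After op 6 (write(4)): arr=[5 4 2] head=2 tail=2 count=3
After op 7 (read()): arr=[5 4 2] head=0 tail=2 count=2
After op 8 (read()): arr=[5 4 2] head=1 tail=2 count=1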